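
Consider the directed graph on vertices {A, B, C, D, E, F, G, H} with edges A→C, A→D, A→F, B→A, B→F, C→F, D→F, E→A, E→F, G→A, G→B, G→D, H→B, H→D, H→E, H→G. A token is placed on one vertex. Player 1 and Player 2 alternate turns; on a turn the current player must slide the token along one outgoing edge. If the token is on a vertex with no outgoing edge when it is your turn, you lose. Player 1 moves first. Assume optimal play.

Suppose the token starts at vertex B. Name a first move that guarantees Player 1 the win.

Build the W/L table. Terminal = L. A non-terminal position is W if it has a move to some L; otherwise it is L.
Every edge goes from a vertex to one that appears earlier in the order F, C, D, A, B, G, E, H, so processing vertices in that order labels each vertex after all of its successors.
F: no outgoing edge → L
C: can move to F, which is L ⇒ W
D: can move to F, which is L ⇒ W
A: can move to F, which is L ⇒ W
B: can move to F, which is L ⇒ W
G: moves to B(W), A(W), D(W); every one is W ⇒ L
E: can move to F, which is L ⇒ W
H: can move to G, which is L ⇒ W
From B, the L positions reachable in one move are: F.

Move to F.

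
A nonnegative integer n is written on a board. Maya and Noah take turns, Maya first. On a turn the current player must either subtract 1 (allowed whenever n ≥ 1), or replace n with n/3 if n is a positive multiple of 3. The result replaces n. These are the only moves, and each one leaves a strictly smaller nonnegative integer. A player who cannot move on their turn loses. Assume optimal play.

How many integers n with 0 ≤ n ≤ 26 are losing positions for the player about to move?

Compute win/loss labels from the base case upward. A position with no move is L. Any other position is W if it can reach an L in one move, else L.
n=0: no move → L
n=1: W (go to 0, an L position)
n=2: L (sole option 1(W) is W)
n=3: W (go to 2, an L position)
n=4: L (sole option 3(W) is W)
n=5: W (go to 4, an L position)
n=6: W (go to 2, an L position)
n=7: L (sole option 6(W) is W)
n=8: W (go to 7, an L position)
n=9: L (options 3(W), 8(W) are all W)
n=10: W (go to 9, an L position)
n=11: L (sole option 10(W) is W)
n=12: W (go to 4, an L position)
n=13: L (sole option 12(W) is W)
n=14: W (go to 13, an L position)
n=15: L (options 5(W), 14(W) are all W)
n=16: W (go to 15, an L position)
n=17: L (sole option 16(W) is W)
n=18: W (go to 17, an L position)
n=19: L (sole option 18(W) is W)
n=20: W (go to 19, an L position)
n=21: W (go to 7, an L position)
n=22: L (sole option 21(W) is W)
n=23: W (go to 22, an L position)
n=24: L (options 8(W), 23(W) are all W)
n=25: W (go to 24, an L position)
n=26: L (sole option 25(W) is W)
L entries with 0 ≤ n ≤ 26: n = 0, 2, 4, 7, 9, 11, 13, 15, 17, 19, 22, 24, 26; that makes 13.

13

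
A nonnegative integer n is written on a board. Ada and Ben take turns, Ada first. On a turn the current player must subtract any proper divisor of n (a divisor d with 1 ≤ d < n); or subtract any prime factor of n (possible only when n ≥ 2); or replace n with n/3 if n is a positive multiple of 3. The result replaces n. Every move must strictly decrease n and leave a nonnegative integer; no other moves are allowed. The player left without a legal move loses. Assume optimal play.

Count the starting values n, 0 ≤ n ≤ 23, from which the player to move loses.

6

Positions with no move are L. A position that does have a move is losing for the player to move precisely when every available move leads to a winning position for the opponent. Fill in the labels:
n=0: no move → L
n=1: no move → L
n=2: W (go to 0, an L position)
n=3: W (go to 0, an L position)
n=4: L (options 2(W), 3(W) are all W)
n=5: W (go to 0, an L position)
n=6: W (go to 4, an L position)
n=7: W (go to 0, an L position)
n=8: W (go to 4, an L position)
n=9: L (options 3(W), 6(W), 8(W) are all W)
n=10: W (go to 9, an L position)
n=11: W (go to 0, an L position)
n=12: W (go to 4, an L position)
n=13: W (go to 0, an L position)
n=14: L (options 7(W), 12(W), 13(W) are all W)
n=15: W (go to 14, an L position)
n=16: W (go to 14, an L position)
n=17: W (go to 0, an L position)
n=18: W (go to 9, an L position)
n=19: W (go to 0, an L position)
n=20: L (options 10(W), 15(W), 16(W), 18(W), 19(W) are all W)
n=21: W (go to 14, an L position)
n=22: W (go to 20, an L position)
n=23: W (go to 0, an L position)
L entries with 0 ≤ n ≤ 23: n = 0, 1, 4, 9, 14, 20; that makes 6.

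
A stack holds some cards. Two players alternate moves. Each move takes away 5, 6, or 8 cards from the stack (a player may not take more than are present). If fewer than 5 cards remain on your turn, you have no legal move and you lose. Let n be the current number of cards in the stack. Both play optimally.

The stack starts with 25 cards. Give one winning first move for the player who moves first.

Positions with no move are L. A position that does have a move is losing for the player to move precisely when every available move leads to a winning position for the opponent. Fill in the labels:
n=0: no move → L
n=1: no move → L
n=2: no move → L
n=3: no move → L
n=4: no move → L
n=5: →0(L), so W
n=6: →1(L), so W
n=7: →2(L), so W
n=8: →3(L), so W
n=9: →4(L), so W
n=10: →4(L), so W
n=11: →3(L), so W
n=12: →4(L), so W
n=13: →8(W), 7(W), 5(W) — all W, so L
n=14: →9(W), 8(W), 6(W) — all W, so L
n=15: →10(W), 9(W), 7(W) — all W, so L
n=16: →11(W), 10(W), 8(W) — all W, so L
n=17: →12(W), 11(W), 9(W) — all W, so L
n=18: →13(L), so W
n=19: →14(L), so W
n=20: →15(L), so W
n=21: →16(L), so W
n=22: →17(L), so W
n=23: →17(L), so W
n=24: →16(L), so W
n=25: →17(L), so W
From 25, the L positions reachable in one move are: 17.

Remove 8, leaving 17.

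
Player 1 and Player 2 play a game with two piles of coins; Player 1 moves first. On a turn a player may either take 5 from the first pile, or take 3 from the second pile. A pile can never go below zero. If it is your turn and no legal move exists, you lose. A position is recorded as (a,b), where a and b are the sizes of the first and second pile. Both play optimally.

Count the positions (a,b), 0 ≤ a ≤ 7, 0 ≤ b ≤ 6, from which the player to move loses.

29

Positions with no move are L. A position that does have a move is losing for the player to move precisely when every available move leads to a winning position for the opponent. Fill in the labels:
Every move lowers a or b (never raises either), so fill the grid row by row in increasing a, and left to right within a row: each cell's successors are then already labelled.
      b=0  b=1  b=2  b=3  b=4  b=5  b=6
a=0:    L    L    L    W    W    W    L
a=1:    L    L    L    W    W    W    L
a=2:    L    L    L    W    W    W    L
a=3:    L    L    L    W    W    W    L
a=4:    L    L    L    W    W    W    L
a=5:    W    W    W    L    L    L    W
a=6:    W    W    W    L    L    L    W
a=7:    W    W    W    L    L    L    W
Cells with no legal move (terminal, hence L): (0,0), (0,1), (0,2), (1,0), (1,1), (1,2), (2,0), (2,1), (2,2), (3,0), (3,1), (3,2), (4,0), (4,1), (4,2).
The remaining L cells, each justified by listing all of its moves:
(0,6): only reaches (0,3)(W), which is W → L
(1,6): only reaches (1,3)(W), which is W → L
(2,6): only reaches (2,3)(W), which is W → L
(3,6): only reaches (3,3)(W), which is W → L
(4,6): only reaches (4,3)(W), which is W → L
(5,3): only reaches (0,3)(W), (5,0)(W), all W → L
(5,4): only reaches (0,4)(W), (5,1)(W), all W → L
(5,5): only reaches (0,5)(W), (5,2)(W), all W → L
(6,3): only reaches (1,3)(W), (6,0)(W), all W → L
(6,4): only reaches (1,4)(W), (6,1)(W), all W → L
(6,5): only reaches (1,5)(W), (6,2)(W), all W → L
(7,3): only reaches (2,3)(W), (7,0)(W), all W → L
(7,4): only reaches (2,4)(W), (7,1)(W), all W → L
(7,5): only reaches (2,5)(W), (7,2)(W), all W → L
Every other cell has at least one move into one of the L cells above, so it is W.
L cells per row: a=0: 4, a=1: 4, a=2: 4, a=3: 4, a=4: 4, a=5: 3, a=6: 3, a=7: 3; total 29.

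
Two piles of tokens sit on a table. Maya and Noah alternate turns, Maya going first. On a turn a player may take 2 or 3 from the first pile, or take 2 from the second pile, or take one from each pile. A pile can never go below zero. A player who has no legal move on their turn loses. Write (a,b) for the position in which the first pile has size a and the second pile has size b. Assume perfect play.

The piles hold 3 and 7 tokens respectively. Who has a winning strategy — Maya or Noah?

Maya wins.

Compute win/loss labels from the base case upward. A position with no move is L. Any other position is W if it can reach an L in one move, else L.
No move ever increases a pile, so every position that can arise here has a ≤ 3 and b ≤ 7; it is enough to label the cells with 0 ≤ a ≤ 3 and 0 ≤ b ≤ 7.
Every move lowers a or b (never raises either), so fill the grid row by row in increasing a, and left to right within a row: each cell's successors are then already labelled.
      b=0  b=1  b=2  b=3  b=4  b=5  b=6  b=7
a=0:    L    L    W    W    L    L    W    W
a=1:    L    W    W    L    L    W    W    L
a=2:    W    W    L    L    W    W    L    L
a=3:    W    W    L    W    W    W    L    W
Cells with no legal move (terminal, hence L): (0,0), (0,1), (1,0).
The remaining L cells, each justified by listing all of its moves:
(0,4): L (sole option (0,2)(W) is W)
(0,5): L (sole option (0,3)(W) is W)
(1,3): L (options (1,1)(W), (0,2)(W) are all W)
(1,4): L (options (1,2)(W), (0,3)(W) are all W)
(1,7): L (options (1,5)(W), (0,6)(W) are all W)
(2,2): L (options (0,2)(W), (2,0)(W), (1,1)(W) are all W)
(2,3): L (options (0,3)(W), (2,1)(W), (1,2)(W) are all W)
(2,6): L (options (0,6)(W), (2,4)(W), (1,5)(W) are all W)
(2,7): L (options (0,7)(W), (2,5)(W), (1,6)(W) are all W)
(3,2): L (options (1,2)(W), (0,2)(W), (3,0)(W), (2,1)(W) are all W)
(3,6): L (options (1,6)(W), (0,6)(W), (3,4)(W), (2,5)(W) are all W)
Every other cell has at least one move into one of the L cells above, so it is W.
From (3,7) Maya can move to (1,7), reaching an L position.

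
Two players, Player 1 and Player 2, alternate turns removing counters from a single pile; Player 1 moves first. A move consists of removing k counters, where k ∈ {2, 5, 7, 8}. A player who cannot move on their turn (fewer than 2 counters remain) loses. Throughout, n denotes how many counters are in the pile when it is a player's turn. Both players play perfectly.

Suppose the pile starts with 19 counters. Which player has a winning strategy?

Player 1 wins.

Classify positions by backward induction: terminal positions (no move available) are L. From any other position, the mover wins iff some move reaches an L.
n=0: no move → L
n=1: no move → L
n=2: reaches L-position 0 → W
n=3: reaches L-position 1 → W
n=4: only reaches 2(W), which is W → L
n=5: reaches L-position 0 → W
n=6: reaches L-position 4 → W
n=7: reaches L-position 0 → W
n=8: reaches L-position 1 → W
n=9: reaches L-position 4 → W
n=10: only reaches 8(W), 5(W), 3(W), 2(W), all W → L
n=11: reaches L-position 4 → W
n=12: reaches L-position 10 → W
n=13: only reaches 11(W), 8(W), 6(W), 5(W), all W → L
n=14: only reaches 12(W), 9(W), 7(W), 6(W), all W → L
n=15: reaches L-position 13 → W
n=16: reaches L-position 14 → W
n=17: reaches L-position 10 → W
n=18: reaches L-position 13 → W
n=19: reaches L-position 14 → W
From 19 Player 1 can remove 5, leaving 14, reaching an L position.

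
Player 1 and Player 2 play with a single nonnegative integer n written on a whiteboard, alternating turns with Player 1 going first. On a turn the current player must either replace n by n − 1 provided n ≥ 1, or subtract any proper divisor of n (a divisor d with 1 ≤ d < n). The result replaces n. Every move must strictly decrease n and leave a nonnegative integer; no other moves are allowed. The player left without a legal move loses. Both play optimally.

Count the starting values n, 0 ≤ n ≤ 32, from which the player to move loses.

Work bottom-up. With no move the player to move loses. Otherwise the position is W if at least one move leads to an L position for the opponent, and L if every move leads to a W.
n=0: no move → L
n=1: W (go to 0, an L position)
n=2: L (sole option 1(W) is W)
n=3: W (go to 2, an L position)
n=4: W (go to 2, an L position)
n=5: L (sole option 4(W) is W)
n=6: W (go to 5, an L position)
n=7: L (sole option 6(W) is W)
n=8: W (go to 7, an L position)
n=9: L (options 6(W), 8(W) are all W)
n=10: W (go to 5, an L position)
n=11: L (sole option 10(W) is W)
n=12: W (go to 9, an L position)
n=13: L (sole option 12(W) is W)
n=14: W (go to 7, an L position)
n=15: L (options 10(W), 12(W), 14(W) are all W)
n=16: W (go to 15, an L position)
n=17: L (sole option 16(W) is W)
n=18: W (go to 9, an L position)
n=19: L (sole option 18(W) is W)
n=20: W (go to 15, an L position)
n=21: L (options 14(W), 18(W), 20(W) are all W)
n=22: W (go to 11, an L position)
n=23: L (sole option 22(W) is W)
n=24: W (go to 21, an L position)
n=25: L (options 20(W), 24(W) are all W)
n=26: W (go to 13, an L position)
n=27: L (options 18(W), 24(W), 26(W) are all W)
n=28: W (go to 21, an L position)
n=29: L (sole option 28(W) is W)
n=30: W (go to 15, an L position)
n=31: L (sole option 30(W) is W)
n=32: W (go to 31, an L position)
L entries with 0 ≤ n ≤ 32: n = 0, 2, 5, 7, 9, 11, 13, 15, 17, 19, 21, 23, 25, 27, 29, 31; that makes 16.

16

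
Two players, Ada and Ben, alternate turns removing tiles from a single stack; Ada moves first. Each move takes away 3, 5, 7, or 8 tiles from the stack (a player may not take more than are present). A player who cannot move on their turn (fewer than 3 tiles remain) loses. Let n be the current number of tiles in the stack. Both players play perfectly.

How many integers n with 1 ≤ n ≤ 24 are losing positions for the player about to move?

8

Use the standard recursion: the mover loses at a terminal position; elsewhere, the mover wins exactly when some move hands the opponent an L position.
n=0: no move → L
n=1: no move → L
n=2: no move → L
n=3: can move to 0, which is L ⇒ W
n=4: can move to 1, which is L ⇒ W
n=5: can move to 2, which is L ⇒ W
n=6: can move to 1, which is L ⇒ W
n=7: can move to 2, which is L ⇒ W
n=8: can move to 1, which is L ⇒ W
n=9: can move to 2, which is L ⇒ W
n=10: can move to 2, which is L ⇒ W
n=11: moves to 8(W), 6(W), 4(W), 3(W); every one is W ⇒ L
n=12: moves to 9(W), 7(W), 5(W), 4(W); every one is W ⇒ L
n=13: moves to 10(W), 8(W), 6(W), 5(W); every one is W ⇒ L
n=14: can move to 11, which is L ⇒ W
n=15: can move to 12, which is L ⇒ W
n=16: can move to 13, which is L ⇒ W
n=17: can move to 12, which is L ⇒ W
n=18: can move to 13, which is L ⇒ W
n=19: can move to 12, which is L ⇒ W
n=20: can move to 13, which is L ⇒ W
n=21: can move to 13, which is L ⇒ W
n=22: moves to 19(W), 17(W), 15(W), 14(W); every one is W ⇒ L
n=23: moves to 20(W), 18(W), 16(W), 15(W); every one is W ⇒ L
n=24: moves to 21(W), 19(W), 17(W), 16(W); every one is W ⇒ L
L entries with 1 ≤ n ≤ 24 (n=0 is outside the asked range and is not counted): n = 1, 2, 11, 12, 13, 22, 23, 24; that makes 8.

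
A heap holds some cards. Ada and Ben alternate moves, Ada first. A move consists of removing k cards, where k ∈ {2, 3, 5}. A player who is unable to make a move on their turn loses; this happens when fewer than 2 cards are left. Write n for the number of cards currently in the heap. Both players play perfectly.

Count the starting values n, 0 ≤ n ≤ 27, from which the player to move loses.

Label each position W (a win for the player to move) or L (a loss). A position with no legal move is L; any other position is W exactly when some move reaches an L, and L when every move reaches a W.
n=0: no move → L
n=1: no move → L
n=2: reaches L-position 0 → W
n=3: reaches L-position 1 → W
n=4: reaches L-position 1 → W
n=5: reaches L-position 0 → W
n=6: reaches L-position 1 → W
n=7: only reaches 5(W), 4(W), 2(W), all W → L
n=8: only reaches 6(W), 5(W), 3(W), all W → L
n=9: reaches L-position 7 → W
n=10: reaches L-position 8 → W
n=11: reaches L-position 8 → W
n=12: reaches L-position 7 → W
n=13: reaches L-position 8 → W
n=14: only reaches 12(W), 11(W), 9(W), all W → L
n=15: only reaches 13(W), 12(W), 10(W), all W → L
n=16: reaches L-position 14 → W
n=17: reaches L-position 15 → W
n=18: reaches L-position 15 → W
n=19: reaches L-position 14 → W
n=20: reaches L-position 15 → W
n=21: only reaches 19(W), 18(W), 16(W), all W → L
n=22: only reaches 20(W), 19(W), 17(W), all W → L
n=23: reaches L-position 21 → W
n=24: reaches L-position 22 → W
n=25: reaches L-position 22 → W
n=26: reaches L-position 21 → W
n=27: reaches L-position 22 → W
L entries with 0 ≤ n ≤ 27: n = 0, 1, 7, 8, 14, 15, 21, 22; that makes 8.

8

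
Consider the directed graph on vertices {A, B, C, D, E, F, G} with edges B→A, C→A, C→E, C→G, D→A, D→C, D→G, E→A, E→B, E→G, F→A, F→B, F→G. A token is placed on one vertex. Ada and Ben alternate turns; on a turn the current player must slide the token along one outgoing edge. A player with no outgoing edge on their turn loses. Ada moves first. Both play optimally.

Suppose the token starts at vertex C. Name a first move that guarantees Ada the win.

Move to G.

Use the standard recursion: the mover loses at a terminal position; elsewhere, the mover wins exactly when some move hands the opponent an L position.
Every edge goes from a vertex to one that appears earlier in the order A, G, B, F, E, C, D, so processing vertices in that order labels each vertex after all of its successors.
A: no outgoing edge → L
G: no outgoing edge → L
B: W (go to A, an L position)
F: W (go to G, an L position)
E: W (go to G, an L position)
C: W (go to G, an L position)
D: W (go to G, an L position)
From C, the L positions reachable in one move are: G, A. Any move reaching one of these is winning.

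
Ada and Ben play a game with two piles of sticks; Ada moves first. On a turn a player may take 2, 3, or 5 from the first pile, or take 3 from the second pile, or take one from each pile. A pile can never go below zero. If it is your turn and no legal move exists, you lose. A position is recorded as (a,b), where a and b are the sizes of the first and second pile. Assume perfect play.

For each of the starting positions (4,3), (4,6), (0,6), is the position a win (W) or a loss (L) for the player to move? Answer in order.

Work bottom-up. With no move the player to move loses. Otherwise the position is W if at least one move leads to an L position for the opponent, and L if every move leads to a W.
No move ever increases a pile, so every position that can arise here has a ≤ 4 and b ≤ 6; it is enough to label the cells with 0 ≤ a ≤ 4 and 0 ≤ b ≤ 6.
Every move lowers a or b (never raises either), so fill the grid row by row in increasing a, and left to right within a row: each cell's successors are then already labelled.
      b=0  b=1  b=2  b=3  b=4  b=5  b=6
a=0:    L    L    L    W    W    W    L
a=1:    L    W    W    W    L    L    L
a=2:    W    W    W    L    L    W    W
a=3:    W    W    W    L    W    W    W
a=4:    W    L    L    W    W    W    W
Cells with no legal move (terminal, hence L): (0,0), (0,1), (0,2), (1,0).
The remaining L cells, each justified by listing all of its moves:
(0,6): only reaches (0,3)(W), which is W → L
(1,4): only reaches (1,1)(W), (0,3)(W), all W → L
(1,5): only reaches (1,2)(W), (0,4)(W), all W → L
(1,6): only reaches (1,3)(W), (0,5)(W), all W → L
(2,3): only reaches (0,3)(W), (2,0)(W), (1,2)(W), all W → L
(2,4): only reaches (0,4)(W), (2,1)(W), (1,3)(W), all W → L
(3,3): only reaches (1,3)(W), (0,3)(W), (3,0)(W), (2,2)(W), all W → L
(4,1): only reaches (2,1)(W), (1,1)(W), (3,0)(W), all W → L
(4,2): only reaches (2,2)(W), (1,2)(W), (3,1)(W), all W → L
Every other cell has at least one move into one of the L cells above, so it is W.
(4,3): the move to (2,3) reaches an L cell, so W
(4,6): the move to (1,6) reaches an L cell, so W
(0,6): one of the L cells justified above, so L

(4,3): W, (4,6): W, (0,6): L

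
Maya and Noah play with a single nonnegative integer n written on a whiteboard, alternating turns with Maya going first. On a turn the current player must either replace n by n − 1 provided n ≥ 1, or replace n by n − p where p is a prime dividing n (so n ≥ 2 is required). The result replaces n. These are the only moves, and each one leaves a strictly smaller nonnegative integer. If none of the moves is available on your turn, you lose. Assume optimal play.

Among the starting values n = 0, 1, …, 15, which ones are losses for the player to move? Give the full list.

0, 4, 8, 12

Use the standard recursion: the mover loses at a terminal position; elsewhere, the mover wins exactly when some move hands the opponent an L position.
n=0: no move → L
n=1: W (go to 0, an L position)
n=2: W (go to 0, an L position)
n=3: W (go to 0, an L position)
n=4: L (options 2(W), 3(W) are all W)
n=5: W (go to 0, an L position)
n=6: W (go to 4, an L position)
n=7: W (go to 0, an L position)
n=8: L (options 6(W), 7(W) are all W)
n=9: W (go to 8, an L position)
n=10: W (go to 8, an L position)
n=11: W (go to 0, an L position)
n=12: L (options 9(W), 10(W), 11(W) are all W)
n=13: W (go to 0, an L position)
n=14: W (go to 12, an L position)
n=15: W (go to 12, an L position)
The losing starting values of n are exactly the entries labelled L in this table (4 of them).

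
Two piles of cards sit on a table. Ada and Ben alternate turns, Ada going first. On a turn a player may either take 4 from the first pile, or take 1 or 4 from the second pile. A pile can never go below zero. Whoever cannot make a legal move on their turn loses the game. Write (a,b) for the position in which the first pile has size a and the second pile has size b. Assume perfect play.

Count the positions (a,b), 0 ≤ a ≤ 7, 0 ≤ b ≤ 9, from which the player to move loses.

Build the W/L table. Terminal = L. A non-terminal position is W if it has a move to some L; otherwise it is L.
Every move lowers a or b (never raises either), so fill the grid row by row in increasing a, and left to right within a row: each cell's successors are then already labelled.
      b=0  b=1  b=2  b=3  b=4  b=5  b=6  b=7  b=8  b=9
a=0:    L    W    L    W    W    L    W    L    W    W
a=1:    L    W    L    W    W    L    W    L    W    W
a=2:    L    W    L    W    W    L    W    L    W    W
a=3:    L    W    L    W    W    L    W    L    W    W
a=4:    W    L    W    L    W    W    L    W    L    W
a=5:    W    L    W    L    W    W    L    W    L    W
a=6:    W    L    W    L    W    W    L    W    L    W
a=7:    W    L    W    L    W    W    L    W    L    W
Cells with no legal move (terminal, hence L): (0,0), (1,0), (2,0), (3,0).
The remaining L cells, each justified by listing all of its moves:
(0,2): only reaches (0,1)(W), which is W → L
(0,5): only reaches (0,4)(W), (0,1)(W), all W → L
(0,7): only reaches (0,6)(W), (0,3)(W), all W → L
(1,2): only reaches (1,1)(W), which is W → L
(1,5): only reaches (1,4)(W), (1,1)(W), all W → L
(1,7): only reaches (1,6)(W), (1,3)(W), all W → L
(2,2): only reaches (2,1)(W), which is W → L
(2,5): only reaches (2,4)(W), (2,1)(W), all W → L
(2,7): only reaches (2,6)(W), (2,3)(W), all W → L
(3,2): only reaches (3,1)(W), which is W → L
(3,5): only reaches (3,4)(W), (3,1)(W), all W → L
(3,7): only reaches (3,6)(W), (3,3)(W), all W → L
(4,1): only reaches (0,1)(W), (4,0)(W), all W → L
(4,3): only reaches (0,3)(W), (4,2)(W), all W → L
(4,6): only reaches (0,6)(W), (4,5)(W), (4,2)(W), all W → L
(4,8): only reaches (0,8)(W), (4,7)(W), (4,4)(W), all W → L
(5,1): only reaches (1,1)(W), (5,0)(W), all W → L
(5,3): only reaches (1,3)(W), (5,2)(W), all W → L
(5,6): only reaches (1,6)(W), (5,5)(W), (5,2)(W), all W → L
(5,8): only reaches (1,8)(W), (5,7)(W), (5,4)(W), all W → L
(6,1): only reaches (2,1)(W), (6,0)(W), all W → L
(6,3): only reaches (2,3)(W), (6,2)(W), all W → L
(6,6): only reaches (2,6)(W), (6,5)(W), (6,2)(W), all W → L
(6,8): only reaches (2,8)(W), (6,7)(W), (6,4)(W), all W → L
(7,1): only reaches (3,1)(W), (7,0)(W), all W → L
(7,3): only reaches (3,3)(W), (7,2)(W), all W → L
(7,6): only reaches (3,6)(W), (7,5)(W), (7,2)(W), all W → L
(7,8): only reaches (3,8)(W), (7,7)(W), (7,4)(W), all W → L
Every other cell has at least one move into one of the L cells above, so it is W.
L cells per row: a=0: 4, a=1: 4, a=2: 4, a=3: 4, a=4: 4, a=5: 4, a=6: 4, a=7: 4; total 32.

32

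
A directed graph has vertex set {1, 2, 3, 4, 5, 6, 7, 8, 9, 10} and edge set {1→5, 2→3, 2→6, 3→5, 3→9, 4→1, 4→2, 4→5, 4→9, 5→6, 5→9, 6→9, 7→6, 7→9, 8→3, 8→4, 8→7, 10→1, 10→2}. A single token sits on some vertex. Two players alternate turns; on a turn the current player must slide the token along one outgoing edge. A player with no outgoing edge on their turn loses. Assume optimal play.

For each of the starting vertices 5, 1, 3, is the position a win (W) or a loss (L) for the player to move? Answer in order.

5: W, 1: L, 3: W

Compute win/loss labels from the base case upward. A position with no move is L. Any other position is W if it can reach an L in one move, else L.
Every edge goes from a vertex to one that appears earlier in the order 9, 6, 5, 3, 1, 2, 4, 10, 7, 8, so processing vertices in that order labels each vertex after all of its successors.
9: no outgoing edge → L
6: →9(L), so W
5: →9(L), so W
3: →9(L), so W
1: →5(W) only, which is W, so L
2: →3(W), 6(W) — all W, so L
4: →2(L), so W
10: →2(L), so W
7: →9(L), so W
8: →7(W), 4(W), 3(W) — all W, so L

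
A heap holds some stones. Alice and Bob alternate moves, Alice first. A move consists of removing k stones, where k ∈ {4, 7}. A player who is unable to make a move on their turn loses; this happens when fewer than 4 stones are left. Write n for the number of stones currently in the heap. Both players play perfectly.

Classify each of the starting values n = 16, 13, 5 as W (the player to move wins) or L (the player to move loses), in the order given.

Build the W/L table. Terminal = L. A non-terminal position is W if it has a move to some L; otherwise it is L.
n=0: no move → L
n=1: no move → L
n=2: no move → L
n=3: no move → L
n=4: reaches L-position 0 → W
n=5: reaches L-position 1 → W
n=6: reaches L-position 2 → W
n=7: reaches L-position 3 → W
n=8: reaches L-position 1 → W
n=9: reaches L-position 2 → W
n=10: reaches L-position 3 → W
n=11: only reaches 7(W), 4(W), all W → L
n=12: only reaches 8(W), 5(W), all W → L
n=13: only reaches 9(W), 6(W), all W → L
n=14: only reaches 10(W), 7(W), all W → L
n=15: reaches L-position 11 → W
n=16: reaches L-position 12 → W

16: W, 13: L, 5: W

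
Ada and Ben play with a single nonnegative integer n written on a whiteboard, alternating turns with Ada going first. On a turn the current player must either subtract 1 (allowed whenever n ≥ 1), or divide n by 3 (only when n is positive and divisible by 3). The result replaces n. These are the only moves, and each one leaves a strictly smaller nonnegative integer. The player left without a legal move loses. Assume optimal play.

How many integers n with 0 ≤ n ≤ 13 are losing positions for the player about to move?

7

Classify positions by backward induction: terminal positions (no move available) are L. From any other position, the mover wins iff some move reaches an L.
n=0: no move → L
n=1: →0(L), so W
n=2: →1(W) only, which is W, so L
n=3: →2(L), so W
n=4: →3(W) only, which is W, so L
n=5: →4(L), so W
n=6: →2(L), so W
n=7: →6(W) only, which is W, so L
n=8: →7(L), so W
n=9: →3(W), 8(W) — all W, so L
n=10: →9(L), so W
n=11: →10(W) only, which is W, so L
n=12: →4(L), so W
n=13: →12(W) only, which is W, so L
L entries with 0 ≤ n ≤ 13: n = 0, 2, 4, 7, 9, 11, 13; that makes 7.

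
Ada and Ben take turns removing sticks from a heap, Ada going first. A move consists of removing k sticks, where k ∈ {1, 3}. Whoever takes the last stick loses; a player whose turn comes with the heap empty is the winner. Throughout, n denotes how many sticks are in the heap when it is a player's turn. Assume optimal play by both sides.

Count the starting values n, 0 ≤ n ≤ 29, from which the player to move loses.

15

Work bottom-up. With no move the player to move wins. Otherwise the position is W if at least one move leads to an L position for the opponent, and L if every move leads to a W.
n=0: no move; the opponent has just taken the last stick and therefore loses → W
n=1: the only move is to 0(W), a W ⇒ L
n=2: can move to 1, which is L ⇒ W
n=3: moves to 2(W), 0(W); every one is W ⇒ L
n=4: can move to 3, which is L ⇒ W
n=5: moves to 4(W), 2(W); every one is W ⇒ L
n=6: can move to 5, which is L ⇒ W
n=7: moves to 6(W), 4(W); every one is W ⇒ L
n=8: can move to 7, which is L ⇒ W
n=9: moves to 8(W), 6(W); every one is W ⇒ L
n=10: can move to 9, which is L ⇒ W
n=11: moves to 10(W), 8(W); every one is W ⇒ L
n=12: can move to 11, which is L ⇒ W
n=13: moves to 12(W), 10(W); every one is W ⇒ L
n=14: can move to 13, which is L ⇒ W
n=15: moves to 14(W), 12(W); every one is W ⇒ L
n=16: can move to 15, which is L ⇒ W
n=17: moves to 16(W), 14(W); every one is W ⇒ L
n=18: can move to 17, which is L ⇒ W
n=19: moves to 18(W), 16(W); every one is W ⇒ L
n=20: can move to 19, which is L ⇒ W
n=21: moves to 20(W), 18(W); every one is W ⇒ L
n=22: can move to 21, which is L ⇒ W
n=23: moves to 22(W), 20(W); every one is W ⇒ L
n=24: can move to 23, which is L ⇒ W
n=25: moves to 24(W), 22(W); every one is W ⇒ L
n=26: can move to 25, which is L ⇒ W
n=27: moves to 26(W), 24(W); every one is W ⇒ L
n=28: can move to 27, which is L ⇒ W
n=29: moves to 28(W), 26(W); every one is W ⇒ L
L entries with 0 ≤ n ≤ 29: n = 1, 3, 5, 7, 9, 11, 13, 15, 17, 19, 21, 23, 25, 27, 29; that makes 15.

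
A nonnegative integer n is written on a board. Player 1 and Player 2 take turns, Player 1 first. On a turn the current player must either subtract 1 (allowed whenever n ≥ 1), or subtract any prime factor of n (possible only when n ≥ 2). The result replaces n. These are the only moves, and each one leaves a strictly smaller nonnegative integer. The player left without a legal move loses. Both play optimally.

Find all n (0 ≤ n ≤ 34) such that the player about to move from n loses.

Label each position W (a win for the player to move) or L (a loss). A position with no legal move is L; any other position is W exactly when some move reaches an L, and L when every move reaches a W.
n=0: no move → L
n=1: can move to 0, which is L ⇒ W
n=2: can move to 0, which is L ⇒ W
n=3: can move to 0, which is L ⇒ W
n=4: moves to 2(W), 3(W); every one is W ⇒ L
n=5: can move to 0, which is L ⇒ W
n=6: can move to 4, which is L ⇒ W
n=7: can move to 0, which is L ⇒ W
n=8: moves to 6(W), 7(W); every one is W ⇒ L
n=9: can move to 8, which is L ⇒ W
n=10: can move to 8, which is L ⇒ W
n=11: can move to 0, which is L ⇒ W
n=12: moves to 9(W), 10(W), 11(W); every one is W ⇒ L
n=13: can move to 0, which is L ⇒ W
n=14: can move to 12, which is L ⇒ W
n=15: can move to 12, which is L ⇒ W
n=16: moves to 14(W), 15(W); every one is W ⇒ L
n=17: can move to 0, which is L ⇒ W
n=18: can move to 16, which is L ⇒ W
n=19: can move to 0, which is L ⇒ W
n=20: moves to 15(W), 18(W), 19(W); every one is W ⇒ L
n=21: can move to 20, which is L ⇒ W
n=22: can move to 20, which is L ⇒ W
n=23: can move to 0, which is L ⇒ W
n=24: moves to 21(W), 22(W), 23(W); every one is W ⇒ L
n=25: can move to 20, which is L ⇒ W
n=26: can move to 24, which is L ⇒ W
n=27: can move to 24, which is L ⇒ W
n=28: moves to 21(W), 26(W), 27(W); every one is W ⇒ L
n=29: can move to 0, which is L ⇒ W
n=30: can move to 28, which is L ⇒ W
n=31: can move to 0, which is L ⇒ W
n=32: moves to 30(W), 31(W); every one is W ⇒ L
n=33: can move to 32, which is L ⇒ W
n=34: can move to 32, which is L ⇒ W
Reading off the rows marked L gives the requested list; there are 9 such values of n.

0, 4, 8, 12, 16, 20, 24, 28, 32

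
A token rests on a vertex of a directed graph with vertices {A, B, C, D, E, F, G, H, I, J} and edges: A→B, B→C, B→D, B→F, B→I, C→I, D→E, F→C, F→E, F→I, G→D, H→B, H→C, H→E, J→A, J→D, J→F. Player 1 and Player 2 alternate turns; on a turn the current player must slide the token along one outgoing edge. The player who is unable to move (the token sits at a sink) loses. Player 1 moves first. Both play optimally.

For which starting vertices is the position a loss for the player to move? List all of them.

A, E, G, I

Classify positions by backward induction: terminal positions (no move available) are L. From any other position, the mover wins iff some move reaches an L.
Every edge goes from a vertex to one that appears earlier in the order E, I, C, F, D, B, A, G, H, J, so processing vertices in that order labels each vertex after all of its successors.
E: no outgoing edge → L
I: no outgoing edge → L
C: can move to I, which is L ⇒ W
F: can move to I, which is L ⇒ W
D: can move to E, which is L ⇒ W
B: can move to I, which is L ⇒ W
A: the only move is to B(W), a W ⇒ L
G: the only move is to D(W), a W ⇒ L
H: can move to E, which is L ⇒ W
J: can move to A, which is L ⇒ W
The losing starting vertices are exactly the entries labelled L in this table (4 of them).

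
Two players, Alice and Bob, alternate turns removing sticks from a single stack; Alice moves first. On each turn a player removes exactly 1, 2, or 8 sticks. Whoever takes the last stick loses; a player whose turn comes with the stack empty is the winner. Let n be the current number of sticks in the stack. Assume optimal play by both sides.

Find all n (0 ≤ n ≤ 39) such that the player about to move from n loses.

1, 4, 7, 10, 13, 16, 19, 22, 25, 28, 31, 34, 37

Compute win/loss labels from the base case upward. A position with no move is W. Any other position is W if it can reach an L in one move, else L.
n=0: no move; the opponent has just taken the last stick and therefore loses → W
n=1: L (sole option 0(W) is W)
n=2: W (go to 1, an L position)
n=3: W (go to 1, an L position)
n=4: L (options 3(W), 2(W) are all W)
n=5: W (go to 4, an L position)
n=6: W (go to 4, an L position)
n=7: L (options 6(W), 5(W) are all W)
n=8: W (go to 7, an L position)
n=9: W (go to 7, an L position)
n=10: L (options 9(W), 8(W), 2(W) are all W)
n=11: W (go to 10, an L position)
n=12: W (go to 10, an L position)
n=13: L (options 12(W), 11(W), 5(W) are all W)
n=14: W (go to 13, an L position)
n=15: W (go to 13, an L position)
n=16: L (options 15(W), 14(W), 8(W) are all W)
n=17: W (go to 16, an L position)
n=18: W (go to 16, an L position)
n=19: L (options 18(W), 17(W), 11(W) are all W)
n=20: W (go to 19, an L position)
n=21: W (go to 19, an L position)
n=22: L (options 21(W), 20(W), 14(W) are all W)
n=23: W (go to 22, an L position)
n=24: W (go to 22, an L position)
n=25: L (options 24(W), 23(W), 17(W) are all W)
n=26: W (go to 25, an L position)
n=27: W (go to 25, an L position)
n=28: L (options 27(W), 26(W), 20(W) are all W)
n=29: W (go to 28, an L position)
n=30: W (go to 28, an L position)
n=31: L (options 30(W), 29(W), 23(W) are all W)
n=32: W (go to 31, an L position)
n=33: W (go to 31, an L position)
n=34: L (options 33(W), 32(W), 26(W) are all W)
n=35: W (go to 34, an L position)
n=36: W (go to 34, an L position)
n=37: L (options 36(W), 35(W), 29(W) are all W)
n=38: W (go to 37, an L position)
n=39: W (go to 37, an L position)
The losing starting values of n are exactly the entries labelled L in this table (13 of them).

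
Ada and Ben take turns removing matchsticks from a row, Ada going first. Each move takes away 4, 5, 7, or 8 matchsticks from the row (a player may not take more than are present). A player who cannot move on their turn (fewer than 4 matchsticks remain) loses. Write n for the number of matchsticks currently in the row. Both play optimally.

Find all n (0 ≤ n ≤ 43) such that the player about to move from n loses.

0, 1, 2, 3, 12, 13, 14, 15, 24, 25, 26, 27, 36, 37, 38, 39

Compute win/loss labels from the base case upward. A position with no move is L. Any other position is W if it can reach an L in one move, else L.
n=0: no move → L
n=1: no move → L
n=2: no move → L
n=3: no move → L
n=4: can move to 0, which is L ⇒ W
n=5: can move to 1, which is L ⇒ W
n=6: can move to 2, which is L ⇒ W
n=7: can move to 3, which is L ⇒ W
n=8: can move to 3, which is L ⇒ W
n=9: can move to 2, which is L ⇒ W
n=10: can move to 3, which is L ⇒ W
n=11: can move to 3, which is L ⇒ W
n=12: moves to 8(W), 7(W), 5(W), 4(W); every one is W ⇒ L
n=13: moves to 9(W), 8(W), 6(W), 5(W); every one is W ⇒ L
n=14: moves to 10(W), 9(W), 7(W), 6(W); every one is W ⇒ L
n=15: moves to 11(W), 10(W), 8(W), 7(W); every one is W ⇒ L
n=16: can move to 12, which is L ⇒ W
n=17: can move to 13, which is L ⇒ W
n=18: can move to 14, which is L ⇒ W
n=19: can move to 15, which is L ⇒ W
n=20: can move to 15, which is L ⇒ W
n=21: can move to 14, which is L ⇒ W
n=22: can move to 15, which is L ⇒ W
n=23: can move to 15, which is L ⇒ W
n=24: moves to 20(W), 19(W), 17(W), 16(W); every one is W ⇒ L
n=25: moves to 21(W), 20(W), 18(W), 17(W); every one is W ⇒ L
n=26: moves to 22(W), 21(W), 19(W), 18(W); every one is W ⇒ L
n=27: moves to 23(W), 22(W), 20(W), 19(W); every one is W ⇒ L
n=28: can move to 24, which is L ⇒ W
n=29: can move to 25, which is L ⇒ W
n=30: can move to 26, which is L ⇒ W
n=31: can move to 27, which is L ⇒ W
n=32: can move to 27, which is L ⇒ W
n=33: can move to 26, which is L ⇒ W
n=34: can move to 27, which is L ⇒ W
n=35: can move to 27, which is L ⇒ W
n=36: moves to 32(W), 31(W), 29(W), 28(W); every one is W ⇒ L
n=37: moves to 33(W), 32(W), 30(W), 29(W); every one is W ⇒ L
n=38: moves to 34(W), 33(W), 31(W), 30(W); every one is W ⇒ L
n=39: moves to 35(W), 34(W), 32(W), 31(W); every one is W ⇒ L
n=40: can move to 36, which is L ⇒ W
n=41: can move to 37, which is L ⇒ W
n=42: can move to 38, which is L ⇒ W
n=43: can move to 39, which is L ⇒ W
Reading off the rows marked L gives the requested list; there are 16 such values of n.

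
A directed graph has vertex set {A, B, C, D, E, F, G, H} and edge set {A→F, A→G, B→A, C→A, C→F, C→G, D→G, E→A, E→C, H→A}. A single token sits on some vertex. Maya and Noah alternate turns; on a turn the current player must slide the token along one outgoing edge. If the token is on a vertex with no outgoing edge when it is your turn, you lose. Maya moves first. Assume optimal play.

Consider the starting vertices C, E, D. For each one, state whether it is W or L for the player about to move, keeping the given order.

C: W, E: L, D: W

Build the W/L table. Terminal = L. A non-terminal position is W if it has a move to some L; otherwise it is L.
Every edge goes from a vertex to one that appears earlier in the order G, F, A, C, D, E, H, B, so processing vertices in that order labels each vertex after all of its successors.
G: no outgoing edge → L
F: no outgoing edge → L
A: W (go to F, an L position)
C: W (go to F, an L position)
D: W (go to G, an L position)
E: L (options C(W), A(W) are all W)
H: L (sole option A(W) is W)
B: L (sole option A(W) is W)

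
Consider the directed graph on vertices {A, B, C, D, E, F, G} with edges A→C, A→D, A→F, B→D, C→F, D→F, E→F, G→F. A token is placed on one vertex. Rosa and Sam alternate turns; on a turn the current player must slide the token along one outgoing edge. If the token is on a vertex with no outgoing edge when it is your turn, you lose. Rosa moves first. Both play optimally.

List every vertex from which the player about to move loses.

Work bottom-up. With no move the player to move loses. Otherwise the position is W if at least one move leads to an L position for the opponent, and L if every move leads to a W.
Every edge goes from a vertex to one that appears earlier in the order F, E, D, C, A, G, B, so processing vertices in that order labels each vertex after all of its successors.
F: no outgoing edge → L
E: →F(L), so W
D: →F(L), so W
C: →F(L), so W
A: →F(L), so W
G: →F(L), so W
B: →D(W) only, which is W, so L
The losing starting vertices are exactly the entries labelled L in this table (2 of them).

B, F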